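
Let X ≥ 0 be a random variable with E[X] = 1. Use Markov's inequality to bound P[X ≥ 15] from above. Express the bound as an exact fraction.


μ = E[X] = 1, a = 15.
Markov: P[X ≥ 15] ≤ μ/a = (1)/15 = 1/15.
Numerically: ≈ 0.066667.
(Since a = 15 > μ = 1.000000, the bound 1/15 is < 1 and informative.)

P[X ≥ 15] ≤ 1/15 ≈ 0.066667.


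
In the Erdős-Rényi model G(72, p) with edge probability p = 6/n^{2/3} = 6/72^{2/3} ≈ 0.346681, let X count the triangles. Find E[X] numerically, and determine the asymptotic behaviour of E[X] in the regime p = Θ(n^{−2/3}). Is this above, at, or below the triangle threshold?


Number of potential triangles: C(72, 3) = 59640.
Each occurs with probability p³ ≈ (0.346681)³ ≈ 4.16666667e-02.
By linearity: E[X] = C(72, 3)·p³ ≈ 59640 · 4.16666667e-02 ≈ 2485.000000.
Since α = 2/3 < 1, p = c/n^{2/3} ≫ 1/n is above the triangle threshold p ~ 1/n. Asymptotically E[X] ~ (c³/6)·n^{3(1−α)} = (6³/6)·n^{1} → ∞; triangles are abundant w.h.p.

E[X] ≈ 2485.000000; in regime p = Θ(1/n^{2/3}) E[X] diverges (above the triangle threshold p ~ 1/n).


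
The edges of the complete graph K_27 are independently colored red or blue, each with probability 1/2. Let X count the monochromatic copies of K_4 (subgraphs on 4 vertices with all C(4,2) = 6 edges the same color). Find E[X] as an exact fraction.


Let X = Σ_S X_S over the C(27, 4) = 17550 subsets S of size 4, where X_S = 1 if the K_4 on S is monochromatic.
For a fixed S, the K_4 on S has C(4, 2) = 6 edges. P[all 6 edges red] = (1/2)^6, and likewise for blue, so P[monochromatic] = 2·(1/2)^6 = 2^{1 − 6} = 1/32.
Summing: E[X] = C(27, 4) · 2^{1 − 6} = 17550 · 1/32 = 8775/16.
Numerically: E[X] ≈ 548.438.

E[X] = C(27,4)·2^(1−C(4,2)) = 8775/16 ≈ 548.438.


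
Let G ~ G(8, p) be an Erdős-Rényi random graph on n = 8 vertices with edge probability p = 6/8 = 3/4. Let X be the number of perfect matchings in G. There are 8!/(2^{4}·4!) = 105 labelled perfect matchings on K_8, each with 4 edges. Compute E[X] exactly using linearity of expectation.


K_8 has 8!/(2^{4}·4!) = 105 labelled perfect matchings.
For each such perfect matching H, let X_H = 1 if all 4 edges of H are present in G. Then P[X_H = 1] = p^{4} = (3/4)^{4} = 81/256.
Summing the indicators: E[X] = Σ_H E[X_H] = 105 · p^{4} = 105 · 81/256 = 8505/256.
Numerically: E[X] ≈ 33.223.

E[X] = 105 · (3/4)^{4} = 8505/256 ≈ 33.223.


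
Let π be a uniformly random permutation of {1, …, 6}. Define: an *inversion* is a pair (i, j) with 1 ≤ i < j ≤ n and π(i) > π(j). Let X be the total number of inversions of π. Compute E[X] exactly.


Write X = Σ X_I over the C(6, 2) = 15 pairs i < j, with X_I the indicator of one inversion.
There are 15 indicators.
For each fixed pair i < j, the values π(i) and π(j) are two distinct elements of {1, …, 6} in uniformly random order; by symmetry P[π(i) > π(j)] = 1/2.
By linearity: E[X] = 15 · (1/2) = C(6, 2) · (1/2) = 15/2 = 15/2 ≈ 7.500000.

E[X] = 15/2 = 7.500000.


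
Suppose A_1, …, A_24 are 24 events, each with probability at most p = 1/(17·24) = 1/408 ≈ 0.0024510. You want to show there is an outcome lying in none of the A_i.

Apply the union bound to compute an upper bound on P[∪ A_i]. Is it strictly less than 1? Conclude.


Union bound: P[∪_{i=1}^{24} A_i] ≤ Σ_i P[A_i] ≤ 24·p = 24·(1/408) = 1/17.
Numerically: 1/17 ≈ 0.0588235.
Is 1/17 < 1? YES.
Since P[∪ A_i] ≤ 1/17 < 1, the complement has P[∩ A_i^c] ≥ 1 − 1/17 = 16/17 > 0, so some outcome avoids every A_i.

24·p = 1/17 ≈ 0.0588235; existence CERTIFIED by the union bound.


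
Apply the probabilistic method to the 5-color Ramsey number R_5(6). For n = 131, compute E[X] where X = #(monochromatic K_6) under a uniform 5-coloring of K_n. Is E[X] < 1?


E[X] = C(131, 6) · 5^{1 − 15} = 6249655776 · 5^{−14} = 6249655776/6103515625.
As a reduced fraction: E[X] = 6249655776/6103515625 ≈ 1.0239436.
Is E[X] < 1? NO.
Since E[X] ≥ 1, the first-moment bound is inconclusive at n = 131; it does NOT by itself certify R_5(6) > 131.

E[X] = 6249655776/6103515625 ≈ 1.0239436; E[X] ≥ 1; first-moment method inconclusive here.


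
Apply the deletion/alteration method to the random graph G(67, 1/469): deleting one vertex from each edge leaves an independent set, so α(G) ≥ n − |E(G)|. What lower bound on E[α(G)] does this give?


E[|E(G)|] = C(67, 2)·p = 2211 · (1/469) = 33/7.
E[α(G)] ≥ n − E[|E(G)|] = 67 − 33/7 = 436/7.
Numerically: ≈ 62.28571.
(This is only a lower bound; the true E[α(G)] may be larger.)

E[α(G)] ≥ 436/7 ≈ 62.28571.


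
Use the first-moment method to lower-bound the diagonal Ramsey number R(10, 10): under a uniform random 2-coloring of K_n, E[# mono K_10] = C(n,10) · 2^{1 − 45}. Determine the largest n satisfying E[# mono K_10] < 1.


We need C(n, 10) · 2^{1 − 45} < 1, i.e. C(n, 10) < 2^{45 − 1} = 17592186044416.
Check values of n near the boundary:
  n = 97: C(97, 10) = 12576469727536; 12576469727536 < 17592186044416? YES
  n = 98: C(98, 10) = 14005614014756; 14005614014756 < 17592186044416? YES
  n = 99: C(99, 10) = 15579278510796; 15579278510796 < 17592186044416? YES
  n = 100: C(100, 10) = 17310309456440; 17310309456440 < 17592186044416? YES
  n = 101: C(101, 10) = 19212541264840; 19212541264840 < 17592186044416? NO
  n = 102: C(102, 10) = 21300860967540; 21300860967540 < 17592186044416? NO
  n = 103: C(103, 10) = 23591276125340; 23591276125340 < 17592186044416? NO
The largest n with C(n, 10) < 17592186044416 is n = 100 (where E[X] = 2163788682055/2199023255552 ≈ 0.984). Hence R(10, 10) > 100, i.e. R(10, 10) ≥ 101.

Largest n = 100; hence R(10, 10) > 100.


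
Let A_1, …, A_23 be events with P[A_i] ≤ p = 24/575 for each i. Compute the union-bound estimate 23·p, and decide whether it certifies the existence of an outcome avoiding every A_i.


Union bound: P[∪_{i=1}^{23} A_i] ≤ Σ_i P[A_i] ≤ 23·p = 23·(24/575) = 24/25.
Numerically: 24/25 ≈ 0.960.
Is 24/25 < 1? YES.
Since P[∪ A_i] ≤ 24/25 < 1, the complement has P[∩ A_i^c] ≥ 1 − 24/25 = 1/25 > 0, so some outcome avoids every A_i.

23·p = 24/25 ≈ 0.960; existence CERTIFIED by the union bound.


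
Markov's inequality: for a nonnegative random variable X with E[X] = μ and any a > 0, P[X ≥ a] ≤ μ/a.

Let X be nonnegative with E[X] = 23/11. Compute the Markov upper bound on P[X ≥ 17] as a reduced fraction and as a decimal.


μ = E[X] = 23/11, a = 17.
Markov: P[X ≥ 17] ≤ μ/a = (23/11)/17 = 23/187.
Numerically: ≈ 0.123.
(Since a = 17 > μ = 2.091, the bound 23/187 is < 1 and informative.)

P[X ≥ 17] ≤ 23/187 ≈ 0.123.


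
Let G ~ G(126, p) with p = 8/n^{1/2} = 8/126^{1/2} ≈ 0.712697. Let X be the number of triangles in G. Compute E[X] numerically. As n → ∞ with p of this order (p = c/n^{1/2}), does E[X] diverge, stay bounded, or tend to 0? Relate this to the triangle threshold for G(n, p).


Number of potential triangles: C(126, 3) = 325500.
Each occurs with probability p³ ≈ (0.712697)³ ≈ 3.62004645e-01.
By linearity: E[X] = C(126, 3)·p³ ≈ 325500 · 3.62004645e-01 ≈ 117832.511990.
Since α = 1/2 < 1, p = c/n^{1/2} ≫ 1/n is above the triangle threshold p ~ 1/n. Asymptotically E[X] ~ (c³/6)·n^{3(1−α)} = (8³/6)·n^{1.5} → ∞; triangles are abundant w.h.p.

E[X] ≈ 117832.511990; in regime p = Θ(1/n^{1/2}) E[X] diverges (above the triangle threshold p ~ 1/n).


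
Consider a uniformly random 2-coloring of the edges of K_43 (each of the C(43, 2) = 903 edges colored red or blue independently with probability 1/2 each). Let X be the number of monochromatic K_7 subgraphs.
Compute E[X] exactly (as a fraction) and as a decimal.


Let X = Σ_S X_S over the C(43, 7) = 32224114 subsets S of size 7, where X_S = 1 if the K_7 on S is monochromatic.
For a fixed S, the K_7 on S has C(7, 2) = 21 edges. P[all 21 edges red] = (1/2)^21, and likewise for blue, so P[monochromatic] = 2·(1/2)^21 = 2^{1 − 21} = 1/1048576.
By linearity: E[X] = C(43, 7) · 2^{1 − 21} = 32224114 · 1/1048576 = 16112057/524288.
Numerically: E[X] ≈ 30.731310.

E[X] = C(43,7)·2^(1−C(7,2)) = 16112057/524288 ≈ 30.731310.


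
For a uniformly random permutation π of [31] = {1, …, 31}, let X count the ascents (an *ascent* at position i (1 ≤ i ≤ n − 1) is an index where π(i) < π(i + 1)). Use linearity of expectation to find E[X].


Write X = Σ X_I over i = 1, …, 30, with X_I the indicator of one ascent.
There are 30 indicators.
For each fixed i, the pair (π(i), π(i+1)) is a uniformly random ordered pair of distinct values from {1, …, 31}; by symmetry P[π(i) < π(i+1)] = 1/2.
By linearity: E[X] = 30 · (1/2) = (31 − 1) · (1/2) = 15 ≈ 15.000000.

E[X] = 15 = 15.000000.


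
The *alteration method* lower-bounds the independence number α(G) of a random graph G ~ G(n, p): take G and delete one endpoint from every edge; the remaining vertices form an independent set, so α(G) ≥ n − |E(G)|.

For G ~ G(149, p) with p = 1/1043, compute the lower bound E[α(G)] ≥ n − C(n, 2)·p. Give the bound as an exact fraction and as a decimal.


E[|E(G)|] = C(149, 2)·p = 11026 · (1/1043) = 74/7.
E[α(G)] ≥ n − E[|E(G)|] = 149 − 74/7 = 969/7.
Numerically: ≈ 138.42857.
(This is only a lower bound; the true E[α(G)] may be larger.)

E[α(G)] ≥ 969/7 ≈ 138.42857.


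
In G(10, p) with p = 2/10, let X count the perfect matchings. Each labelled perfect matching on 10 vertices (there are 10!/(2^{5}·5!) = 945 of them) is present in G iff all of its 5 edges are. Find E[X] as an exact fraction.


K_10 has 10!/(2^{5}·5!) = 945 labelled perfect matchings.
For each such perfect matching H, let X_H = 1 if all 5 edges of H are present in G. Then P[X_H = 1] = p^{5} = (1/5)^{5} = 1/3125.
By linearity of expectation: E[X] = Σ_H E[X_H] = 945 · p^{5} = 945 · 1/3125 = 189/625.
Numerically: E[X] ≈ 0.3024.

E[X] = 945 · (1/5)^{5} = 189/625 ≈ 0.3024.


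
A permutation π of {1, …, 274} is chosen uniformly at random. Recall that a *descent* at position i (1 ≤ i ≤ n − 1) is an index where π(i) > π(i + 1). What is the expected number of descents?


Write X = Σ X_I over i = 1, …, 273, with X_I the indicator of one descent.
There are 273 indicators.
For each fixed i, the pair (π(i), π(i+1)) is a uniformly random ordered pair of distinct values from {1, …, 274}; by symmetry P[π(i) > π(i+1)] = 1/2.
By linearity: E[X] = 273 · (1/2) = (274 − 1) · (1/2) = 273/2 ≈ 136.500000.

E[X] = 273/2 = 136.500000.


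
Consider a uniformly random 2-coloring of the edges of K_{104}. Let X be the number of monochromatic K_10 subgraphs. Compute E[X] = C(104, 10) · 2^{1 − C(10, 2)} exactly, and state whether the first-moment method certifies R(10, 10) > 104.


E[X] = C(104, 10) · 2^{1 − 45} = 26100986351440 · 2^{−44} = 26100986351440/17592186044416.
As a reduced fraction: E[X] = 1631311646965/1099511627776 ≈ 1.4836693.
Is E[X] < 1? NO.
Since E[X] ≥ 1, the first-moment bound is inconclusive at n = 104; it does NOT by itself certify R(10, 10) > 104.

E[X] = 1631311646965/1099511627776 ≈ 1.4836693; E[X] ≥ 1; first-moment method inconclusive here.


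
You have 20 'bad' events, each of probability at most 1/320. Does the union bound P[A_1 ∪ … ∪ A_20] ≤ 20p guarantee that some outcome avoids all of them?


Union bound: P[∪_{i=1}^{20} A_i] ≤ Σ_i P[A_i] ≤ 20·p = 20·(1/320) = 1/16.
Numerically: 1/16 ≈ 0.0625000.
Is 1/16 < 1? YES.
Since P[∪ A_i] ≤ 1/16 < 1, the complement has P[∩ A_i^c] ≥ 1 − 1/16 = 15/16 > 0, so some outcome avoids every A_i.

20·p = 1/16 ≈ 0.0625000; existence CERTIFIED by the union bound.


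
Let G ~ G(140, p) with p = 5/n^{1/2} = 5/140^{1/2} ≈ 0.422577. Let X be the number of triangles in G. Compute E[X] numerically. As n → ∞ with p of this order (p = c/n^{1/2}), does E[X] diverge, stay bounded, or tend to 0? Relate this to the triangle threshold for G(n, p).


Number of potential triangles: C(140, 3) = 447580.
Each occurs with probability p³ ≈ (0.422577)³ ≈ 7.54602013e-02.
By linearity: E[X] = C(140, 3)·p³ ≈ 447580 · 7.54602013e-02 ≈ 33774.476905.
Since α = 1/2 < 1, p = c/n^{1/2} ≫ 1/n is above the triangle threshold p ~ 1/n. Asymptotically E[X] ~ (c³/6)·n^{3(1−α)} = (5³/6)·n^{1.5} → ∞; triangles are abundant w.h.p.

E[X] ≈ 33774.476905; in regime p = Θ(1/n^{1/2}) E[X] diverges (above the triangle threshold p ~ 1/n).


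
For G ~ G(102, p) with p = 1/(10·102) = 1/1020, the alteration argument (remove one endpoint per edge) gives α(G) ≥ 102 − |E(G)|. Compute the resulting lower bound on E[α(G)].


E[|E(G)|] = C(102, 2)·p = 5151 · (1/1020) = 101/20.
E[α(G)] ≥ n − E[|E(G)|] = 102 − 101/20 = 1939/20.
Numerically: ≈ 96.950.
(This is only a lower bound; the true E[α(G)] may be larger.)

E[α(G)] ≥ 1939/20 ≈ 96.950.


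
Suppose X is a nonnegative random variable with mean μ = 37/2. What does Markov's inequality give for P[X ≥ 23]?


μ = E[X] = 37/2, a = 23.
Markov: P[X ≥ 23] ≤ μ/a = (37/2)/23 = 37/46.
Numerically: ≈ 0.8043.
(Since a = 23 > μ = 18.5000, the bound 37/46 is < 1 and informative.)

P[X ≥ 23] ≤ 37/46 ≈ 0.8043.


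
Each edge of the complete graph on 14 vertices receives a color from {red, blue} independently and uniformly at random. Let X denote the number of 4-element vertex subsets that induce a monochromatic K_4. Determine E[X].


Let X = Σ_S X_S over the C(14, 4) = 1001 subsets S of size 4, where X_S = 1 if the K_4 on S is monochromatic.
For a fixed S, the K_4 on S has C(4, 2) = 6 edges. P[all 6 edges red] = (1/2)^6, and likewise for blue, so P[monochromatic] = 2·(1/2)^6 = 2^{1 − 6} = 1/32.
By linearity of expectation: E[X] = C(14, 4) · 2^{1 − 6} = 1001 · 1/32 = 1001/32.
Numerically: E[X] ≈ 31.281.

E[X] = C(14,4)·2^(1−C(4,2)) = 1001/32 ≈ 31.281.


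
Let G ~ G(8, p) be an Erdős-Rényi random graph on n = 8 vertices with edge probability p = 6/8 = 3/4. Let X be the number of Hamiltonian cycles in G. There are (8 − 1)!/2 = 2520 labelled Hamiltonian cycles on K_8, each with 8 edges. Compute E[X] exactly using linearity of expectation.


K_8 has (8 − 1)!/2 = 2520 labelled Hamiltonian cycles.
For each such Hamiltonian cycle H, let X_H = 1 if all 8 edges of H are present in G. Then P[X_H = 1] = p^{8} = (3/4)^{8} = 6561/65536.
Summing the indicators: E[X] = Σ_H E[X_H] = 2520 · p^{8} = 2520 · 6561/65536 = 2066715/8192.
Numerically: E[X] ≈ 252.3.

E[X] = 2520 · (3/4)^{8} = 2066715/8192 ≈ 252.3.


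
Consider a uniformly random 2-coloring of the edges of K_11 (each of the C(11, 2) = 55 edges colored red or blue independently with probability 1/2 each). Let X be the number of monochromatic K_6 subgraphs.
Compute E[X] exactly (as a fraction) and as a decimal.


Let X = Σ_S X_S over the C(11, 6) = 462 subsets S of size 6, where X_S = 1 if the K_6 on S is monochromatic.
For a fixed S, the K_6 on S has C(6, 2) = 15 edges. P[all 15 edges red] = (1/2)^15, and likewise for blue, so P[monochromatic] = 2·(1/2)^15 = 2^{1 − 15} = 1/16384.
By linearity of expectation: E[X] = C(11, 6) · 2^{1 − 15} = 462 · 1/16384 = 231/8192.
Numerically: E[X] ≈ 0.028.

E[X] = C(11,6)·2^(1−C(6,2)) = 231/8192 ≈ 0.028.


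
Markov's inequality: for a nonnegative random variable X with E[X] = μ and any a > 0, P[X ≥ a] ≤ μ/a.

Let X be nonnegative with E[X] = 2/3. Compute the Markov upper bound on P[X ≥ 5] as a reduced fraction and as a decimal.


μ = E[X] = 2/3, a = 5.
Markov: P[X ≥ 5] ≤ μ/a = (2/3)/5 = 2/15.
Numerically: ≈ 0.133.
(Since a = 5 > μ = 0.667, the bound 2/15 is < 1 and informative.)

P[X ≥ 5] ≤ 2/15 ≈ 0.133.


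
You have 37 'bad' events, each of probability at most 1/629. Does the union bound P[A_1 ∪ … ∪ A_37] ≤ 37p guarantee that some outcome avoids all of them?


Union bound: P[∪_{i=1}^{37} A_i] ≤ Σ_i P[A_i] ≤ 37·p = 37·(1/629) = 1/17.
Numerically: 1/17 ≈ 0.05882.
Is 1/17 < 1? YES.
Since P[∪ A_i] ≤ 1/17 < 1, the complement has P[∩ A_i^c] ≥ 1 − 1/17 = 16/17 > 0, so some outcome avoids every A_i.

37·p = 1/17 ≈ 0.05882; existence CERTIFIED by the union bound.


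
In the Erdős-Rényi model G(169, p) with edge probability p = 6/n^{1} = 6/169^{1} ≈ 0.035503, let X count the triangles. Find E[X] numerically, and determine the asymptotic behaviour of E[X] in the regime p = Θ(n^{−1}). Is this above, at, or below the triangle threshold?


Number of potential triangles: C(169, 3) = 790244.
Each occurs with probability p³ ≈ (0.035503)³ ≈ 4.4750062e-05.
By linearity: E[X] = C(169, 3)·p³ ≈ 790244 · 4.4750062e-05 ≈ 35.36347.
Here α = 1, so p = 6/n is exactly at the triangle threshold p ~ 1/n. Asymptotically E[X] → c³/6 = 6³/6 = 36 ≈ 36.00000, a bounded constant. In this regime the triangle count is asymptotically Poisson(c³/6).

E[X] ≈ 35.36347; in regime p = Θ(1/n^{1}) E[X] stays bounded (at the triangle threshold p ~ 1/n).


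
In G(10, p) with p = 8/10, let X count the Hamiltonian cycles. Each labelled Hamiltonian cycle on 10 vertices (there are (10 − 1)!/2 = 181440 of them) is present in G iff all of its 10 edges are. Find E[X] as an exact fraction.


K_10 has (10 − 1)!/2 = 181440 labelled Hamiltonian cycles.
For each such Hamiltonian cycle H, let X_H = 1 if all 10 edges of H are present in G. Then P[X_H = 1] = p^{10} = (4/5)^{10} = 1048576/9765625.
By linearity: E[X] = Σ_H E[X_H] = 181440 · p^{10} = 181440 · 1048576/9765625 = 38050725888/1953125.
Numerically: E[X] ≈ 19482.

E[X] = 181440 · (4/5)^{10} = 38050725888/1953125 ≈ 19482.


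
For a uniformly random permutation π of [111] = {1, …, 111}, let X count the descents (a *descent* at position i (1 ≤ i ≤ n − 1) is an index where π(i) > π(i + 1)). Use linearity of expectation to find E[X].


Write X = Σ X_I over i = 1, …, 110, with X_I the indicator of one descent.
There are 110 indicators.
For each fixed i, the pair (π(i), π(i+1)) is a uniformly random ordered pair of distinct values from {1, …, 111}; by symmetry P[π(i) > π(i+1)] = 1/2.
By linearity: E[X] = 110 · (1/2) = (111 − 1) · (1/2) = 55 ≈ 55.000.

E[X] = 55 = 55.000.


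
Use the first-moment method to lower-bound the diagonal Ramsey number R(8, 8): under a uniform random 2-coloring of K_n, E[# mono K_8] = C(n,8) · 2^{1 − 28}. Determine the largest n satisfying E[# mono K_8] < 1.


We need C(n, 8) · 2^{1 − 28} < 1, i.e. C(n, 8) < 2^{28 − 1} = 134217728.
Check values of n near the boundary:
  n = 37: C(37, 8) = 38608020; 38608020 < 134217728? YES
  n = 38: C(38, 8) = 48903492; 48903492 < 134217728? YES
  n = 39: C(39, 8) = 61523748; 61523748 < 134217728? YES
  n = 40: C(40, 8) = 76904685; 76904685 < 134217728? YES
  n = 41: C(41, 8) = 95548245; 95548245 < 134217728? YES
  n = 42: C(42, 8) = 118030185; 118030185 < 134217728? YES
  n = 43: C(43, 8) = 145008513; 145008513 < 134217728? NO
  n = 44: C(44, 8) = 177232627; 177232627 < 134217728? NO
The largest n with C(n, 8) < 134217728 is n = 42 (where E[X] = 118030185/134217728 ≈ 0.8793934). Hence R(8, 8) > 42, i.e. R(8, 8) ≥ 43.

Largest n = 42; hence R(8, 8) > 42.


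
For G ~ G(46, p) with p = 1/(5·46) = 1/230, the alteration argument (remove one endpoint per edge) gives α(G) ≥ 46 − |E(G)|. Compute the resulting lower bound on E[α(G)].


E[|E(G)|] = C(46, 2)·p = 1035 · (1/230) = 9/2.
E[α(G)] ≥ n − E[|E(G)|] = 46 − 9/2 = 83/2.
Numerically: ≈ 41.500.
(This is only a lower bound; the true E[α(G)] may be larger.)

E[α(G)] ≥ 83/2 ≈ 41.500.


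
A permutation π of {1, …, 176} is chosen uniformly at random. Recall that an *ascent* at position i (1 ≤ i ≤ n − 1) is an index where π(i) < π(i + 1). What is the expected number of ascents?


Write X = Σ X_I over i = 1, …, 175, with X_I the indicator of one ascent.
There are 175 indicators.
For each fixed i, the pair (π(i), π(i+1)) is a uniformly random ordered pair of distinct values from {1, …, 176}; by symmetry P[π(i) < π(i+1)] = 1/2.
By linearity: E[X] = 175 · (1/2) = (176 − 1) · (1/2) = 175/2 ≈ 87.5000.

E[X] = 175/2 = 87.5000.


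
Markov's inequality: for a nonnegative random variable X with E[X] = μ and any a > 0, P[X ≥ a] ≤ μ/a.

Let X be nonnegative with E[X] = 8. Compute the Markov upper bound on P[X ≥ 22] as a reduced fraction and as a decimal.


μ = E[X] = 8, a = 22.
Markov: P[X ≥ 22] ≤ μ/a = (8)/22 = 4/11.
Numerically: ≈ 0.363636.
(Since a = 22 > μ = 8.000000, the bound 4/11 is < 1 and informative.)

P[X ≥ 22] ≤ 4/11 ≈ 0.363636.


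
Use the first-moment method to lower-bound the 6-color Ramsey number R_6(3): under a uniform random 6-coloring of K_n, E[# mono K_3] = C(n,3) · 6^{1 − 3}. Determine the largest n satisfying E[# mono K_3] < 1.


We need C(n, 3) · 6^{1 − 3} < 1, i.e. C(n, 3) < 6^{3 − 1} = 36.
Check values of n near the boundary:
  n = 4: C(4, 3) = 4; 4 < 36? YES
  n = 5: C(5, 3) = 10; 10 < 36? YES
  n = 6: C(6, 3) = 20; 20 < 36? YES
  n = 7: C(7, 3) = 35; 35 < 36? YES
  n = 8: C(8, 3) = 56; 56 < 36? NO
  n = 9: C(9, 3) = 84; 84 < 36? NO
The largest n with C(n, 3) < 36 is n = 7 (where E[X] = 35/36 ≈ 0.972). Hence R_6(3) > 7, i.e. R_6(3) ≥ 8.

Largest n = 7; hence R_6(3) > 7.


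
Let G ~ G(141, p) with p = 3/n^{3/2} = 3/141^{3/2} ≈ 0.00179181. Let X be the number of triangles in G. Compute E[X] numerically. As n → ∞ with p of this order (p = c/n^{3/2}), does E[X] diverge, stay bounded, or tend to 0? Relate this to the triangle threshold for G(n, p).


Number of potential triangles: C(141, 3) = 457310.
Each occurs with probability p³ ≈ (0.00179181)³ ≈ 5.75277989e-09.
By linearity: E[X] = C(141, 3)·p³ ≈ 457310 · 5.75277989e-09 ≈ 0.002631.
Since α = 3/2 > 1, p = c/n^{3/2} = o(1/n) is below the triangle threshold p ~ 1/n. Asymptotically E[X] ~ (c³/6)·n^{3(1−α)} = (3³/6)·n^{-1.5} → 0, so by Markov's inequality G has no triangles w.h.p.

E[X] ≈ 0.002631; in regime p = Θ(1/n^{3/2}) E[X] tends to 0 (below the triangle threshold p ~ 1/n).


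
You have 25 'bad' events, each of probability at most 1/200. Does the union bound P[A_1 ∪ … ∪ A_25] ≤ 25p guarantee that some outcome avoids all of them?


Union bound: P[∪_{i=1}^{25} A_i] ≤ Σ_i P[A_i] ≤ 25·p = 25·(1/200) = 1/8.
Numerically: 1/8 ≈ 0.125000.
Is 1/8 < 1? YES.
Since P[∪ A_i] ≤ 1/8 < 1, the complement has P[∩ A_i^c] ≥ 1 − 1/8 = 7/8 > 0, so some outcome avoids every A_i.

25·p = 1/8 ≈ 0.125000; existence CERTIFIED by the union bound.


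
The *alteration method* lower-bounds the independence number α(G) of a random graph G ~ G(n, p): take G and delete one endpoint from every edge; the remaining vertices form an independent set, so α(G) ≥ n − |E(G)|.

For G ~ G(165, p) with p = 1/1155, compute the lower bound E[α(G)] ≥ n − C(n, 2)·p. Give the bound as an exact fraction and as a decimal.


E[|E(G)|] = C(165, 2)·p = 13530 · (1/1155) = 82/7.
E[α(G)] ≥ n − E[|E(G)|] = 165 − 82/7 = 1073/7.
Numerically: ≈ 153.28571.
(This is only a lower bound; the true E[α(G)] may be larger.)

E[α(G)] ≥ 1073/7 ≈ 153.28571.


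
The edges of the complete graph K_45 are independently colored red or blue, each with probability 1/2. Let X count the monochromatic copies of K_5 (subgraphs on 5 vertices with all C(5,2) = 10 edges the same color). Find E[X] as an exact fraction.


Let X = Σ_S X_S over the C(45, 5) = 1221759 subsets S of size 5, where X_S = 1 if the K_5 on S is monochromatic.
For a fixed S, the K_5 on S has C(5, 2) = 10 edges. P[all 10 edges red] = (1/2)^10, and likewise for blue, so P[monochromatic] = 2·(1/2)^10 = 2^{1 − 10} = 1/512.
Summing: E[X] = C(45, 5) · 2^{1 − 10} = 1221759 · 1/512 = 1221759/512.
Numerically: E[X] ≈ 2386.248047.

E[X] = C(45,5)·2^(1−C(5,2)) = 1221759/512 ≈ 2386.248047.


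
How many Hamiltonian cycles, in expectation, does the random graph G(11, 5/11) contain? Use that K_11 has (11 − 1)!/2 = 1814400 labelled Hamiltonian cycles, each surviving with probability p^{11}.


K_11 has (11 − 1)!/2 = 1814400 labelled Hamiltonian cycles.
For each such Hamiltonian cycle H, let X_H = 1 if all 11 edges of H are present in G. Then P[X_H = 1] = p^{11} = (5/11)^{11} = 48828125/285311670611.
By linearity: E[X] = Σ_H E[X_H] = 1814400 · p^{11} = 1814400 · 48828125/285311670611 = 88593750000000/285311670611.
Numerically: E[X] ≈ 310.52.

E[X] = 1814400 · (5/11)^{11} = 88593750000000/285311670611 ≈ 310.52.


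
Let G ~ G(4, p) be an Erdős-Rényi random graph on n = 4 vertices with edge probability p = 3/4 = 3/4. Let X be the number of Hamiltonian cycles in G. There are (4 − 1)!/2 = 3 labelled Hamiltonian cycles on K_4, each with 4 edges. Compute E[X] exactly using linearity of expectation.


K_4 has (4 − 1)!/2 = 3 labelled Hamiltonian cycles.
For each such Hamiltonian cycle H, let X_H = 1 if all 4 edges of H are present in G. Then P[X_H = 1] = p^{4} = (3/4)^{4} = 81/256.
By linearity: E[X] = Σ_H E[X_H] = 3 · p^{4} = 3 · 81/256 = 243/256.
Numerically: E[X] ≈ 0.9492.

E[X] = 3 · (3/4)^{4} = 243/256 ≈ 0.9492.


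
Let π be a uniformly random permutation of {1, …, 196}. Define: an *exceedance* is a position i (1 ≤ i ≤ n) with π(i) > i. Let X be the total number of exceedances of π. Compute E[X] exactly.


Write X = Σ_{i=1}^{196} X_i, where X_i = 1_{π(i) > i}.
For each fixed i, π(i) is uniform over {1, …, 196} (marginal of a uniform permutation), so P[π(i) > i] = (n − i)/n. Summing: Σ_{i=1}^{196} (n − i)/n = (0 + 1 + … + 195)/196 = 196(196 − 1)/(2·196) = (196 − 1)/2.
Hence E[X] = Σ_{i=1}^{196} (196 − i)/196 = 195/2 ≈ 97.5000.

E[X] = 195/2 = 97.5000.


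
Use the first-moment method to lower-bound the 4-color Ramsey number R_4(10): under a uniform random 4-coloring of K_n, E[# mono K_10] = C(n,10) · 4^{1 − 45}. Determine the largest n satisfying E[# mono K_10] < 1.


We need C(n, 10) · 4^{1 − 45} < 1, i.e. C(n, 10) < 4^{45 − 1} = 309485009821345068724781056.
Check values of n near the boundary:
  n = 2019: C(2019, 10) = 303322949179835278009229628; 303322949179835278009229628 < 309485009821345068724781056? YES
  n = 2020: C(2020, 10) = 304832018578739931133653656; 304832018578739931133653656 < 309485009821345068724781056? YES
  n = 2021: C(2021, 10) = 306347841644770462864800616; 306347841644770462864800616 < 309485009821345068724781056? YES
  n = 2022: C(2022, 10) = 307870445231474093395937796; 307870445231474093395937796 < 309485009821345068724781056? YES
  n = 2023: C(2023, 10) = 309399856285778485315440716; 309399856285778485315440716 < 309485009821345068724781056? YES
  n = 2024: C(2024, 10) = 310936101848269937576192656; 310936101848269937576192656 < 309485009821345068724781056? NO
  n = 2025: C(2025, 10) = 312479209053472269772600560; 312479209053472269772600560 < 309485009821345068724781056? NO
  n = 2026: C(2026, 10) = 314029205130126398094885285; 314029205130126398094885285 < 309485009821345068724781056? NO
The largest n with C(n, 10) < 309485009821345068724781056 is n = 2023 (where E[X] = 77349964071444621328860179/77371252455336267181195264 ≈ 0.999725). Hence R_4(10) > 2023, i.e. R_4(10) ≥ 2024.

Largest n = 2023; hence R_4(10) > 2023.


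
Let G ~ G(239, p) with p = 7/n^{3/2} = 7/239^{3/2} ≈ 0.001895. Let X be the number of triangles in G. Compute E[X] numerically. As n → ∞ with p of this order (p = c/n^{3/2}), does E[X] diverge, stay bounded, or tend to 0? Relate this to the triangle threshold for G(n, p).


Number of potential triangles: C(239, 3) = 2246839.
Each occurs with probability p³ ≈ (0.001895)³ ≈ 6.799916e-09.
By linearity: E[X] = C(239, 3)·p³ ≈ 2246839 · 6.799916e-09 ≈ 0.0153.
Since α = 3/2 > 1, p = c/n^{3/2} = o(1/n) is below the triangle threshold p ~ 1/n. Asymptotically E[X] ~ (c³/6)·n^{3(1−α)} = (7³/6)·n^{-1.5} → 0, so by Markov's inequality G has no triangles w.h.p.

E[X] ≈ 0.0153; in regime p = Θ(1/n^{3/2}) E[X] tends to 0 (below the triangle threshold p ~ 1/n).


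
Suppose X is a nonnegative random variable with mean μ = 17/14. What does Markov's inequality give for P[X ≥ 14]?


μ = E[X] = 17/14, a = 14.
Markov: P[X ≥ 14] ≤ μ/a = (17/14)/14 = 17/196.
Numerically: ≈ 0.08673.
(Since a = 14 > μ = 1.21429, the bound 17/196 is < 1 and informative.)

P[X ≥ 14] ≤ 17/196 ≈ 0.08673.


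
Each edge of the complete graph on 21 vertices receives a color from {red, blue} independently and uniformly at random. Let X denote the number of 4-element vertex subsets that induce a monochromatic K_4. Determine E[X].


Let X = Σ_S X_S over the C(21, 4) = 5985 subsets S of size 4, where X_S = 1 if the K_4 on S is monochromatic.
For a fixed S, the K_4 on S has C(4, 2) = 6 edges. P[all 6 edges red] = (1/2)^6, and likewise for blue, so P[monochromatic] = 2·(1/2)^6 = 2^{1 − 6} = 1/32.
By linearity: E[X] = C(21, 4) · 2^{1 − 6} = 5985 · 1/32 = 5985/32.
Numerically: E[X] ≈ 187.031.

E[X] = C(21,4)·2^(1−C(4,2)) = 5985/32 ≈ 187.031.


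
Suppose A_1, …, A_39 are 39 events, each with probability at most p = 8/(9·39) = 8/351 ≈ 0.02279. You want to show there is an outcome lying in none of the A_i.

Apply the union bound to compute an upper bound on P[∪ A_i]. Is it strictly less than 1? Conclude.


Union bound: P[∪_{i=1}^{39} A_i] ≤ Σ_i P[A_i] ≤ 39·p = 39·(8/351) = 8/9.
Numerically: 8/9 ≈ 0.88889.
Is 8/9 < 1? YES.
Since P[∪ A_i] ≤ 8/9 < 1, the complement has P[∩ A_i^c] ≥ 1 − 8/9 = 1/9 > 0, so some outcome avoids every A_i.

39·p = 8/9 ≈ 0.88889; existence CERTIFIED by the union bound.


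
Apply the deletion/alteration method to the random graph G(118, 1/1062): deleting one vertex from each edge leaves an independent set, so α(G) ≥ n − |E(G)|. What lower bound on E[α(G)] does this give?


E[|E(G)|] = C(118, 2)·p = 6903 · (1/1062) = 13/2.
E[α(G)] ≥ n − E[|E(G)|] = 118 − 13/2 = 223/2.
Numerically: ≈ 111.500.
(This is only a lower bound; the true E[α(G)] may be larger.)

E[α(G)] ≥ 223/2 ≈ 111.500.


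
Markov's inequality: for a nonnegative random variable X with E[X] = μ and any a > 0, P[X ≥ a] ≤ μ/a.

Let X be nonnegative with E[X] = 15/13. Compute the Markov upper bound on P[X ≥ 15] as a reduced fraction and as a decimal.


μ = E[X] = 15/13, a = 15.
Markov: P[X ≥ 15] ≤ μ/a = (15/13)/15 = 1/13.
Numerically: ≈ 0.0769.
(Since a = 15 > μ = 1.1538, the bound 1/13 is < 1 and informative.)

P[X ≥ 15] ≤ 1/13 ≈ 0.0769.


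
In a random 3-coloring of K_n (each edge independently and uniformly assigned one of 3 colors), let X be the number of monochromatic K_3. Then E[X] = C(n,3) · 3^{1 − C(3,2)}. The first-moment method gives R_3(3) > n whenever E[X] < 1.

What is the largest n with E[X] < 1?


We need C(n, 3) · 3^{1 − 3} < 1, i.e. C(n, 3) < 3^{3 − 1} = 9.
Check values of n near the boundary:
  n = 3: C(3, 3) = 1; 1 < 9? YES
  n = 4: C(4, 3) = 4; 4 < 9? YES
  n = 5: C(5, 3) = 10; 10 < 9? NO
  n = 6: C(6, 3) = 20; 20 < 9? NO
The largest n with C(n, 3) < 9 is n = 4 (where E[X] = 4/9 ≈ 0.444). Hence R_3(3) > 4, i.e. R_3(3) ≥ 5.

Largest n = 4; hence R_3(3) > 4.


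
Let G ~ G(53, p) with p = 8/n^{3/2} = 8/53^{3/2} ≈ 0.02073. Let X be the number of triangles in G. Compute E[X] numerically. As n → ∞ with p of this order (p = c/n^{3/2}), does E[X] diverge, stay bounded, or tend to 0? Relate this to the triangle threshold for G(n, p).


Number of potential triangles: C(53, 3) = 23426.
Each occurs with probability p³ ≈ (0.02073)³ ≈ 8.913095e-06.
By linearity: E[X] = C(53, 3)·p³ ≈ 23426 · 8.913095e-06 ≈ 0.2088.
Since α = 3/2 > 1, p = c/n^{3/2} = o(1/n) is below the triangle threshold p ~ 1/n. Asymptotically E[X] ~ (c³/6)·n^{3(1−α)} = (8³/6)·n^{-1.5} → 0, so by Markov's inequality G has no triangles w.h.p.

E[X] ≈ 0.2088; in regime p = Θ(1/n^{3/2}) E[X] tends to 0 (below the triangle threshold p ~ 1/n).


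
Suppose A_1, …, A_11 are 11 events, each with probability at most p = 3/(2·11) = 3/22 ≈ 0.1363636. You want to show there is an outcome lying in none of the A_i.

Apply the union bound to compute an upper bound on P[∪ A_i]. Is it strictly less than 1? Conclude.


Union bound: P[∪_{i=1}^{11} A_i] ≤ Σ_i P[A_i] ≤ 11·p = 11·(3/22) = 3/2.
Numerically: 3/2 ≈ 1.5000000.
Is 3/2 < 1? NO.
Since the bound 3/2 is ≥ 1, the union bound is uninformative here; it does NOT by itself certify existence.

11·p = 3/2 ≈ 1.5000000; existence NOT certified by the union bound.


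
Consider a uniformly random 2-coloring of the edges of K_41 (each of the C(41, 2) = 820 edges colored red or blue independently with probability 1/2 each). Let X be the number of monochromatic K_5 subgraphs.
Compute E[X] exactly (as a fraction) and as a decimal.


Let X = Σ_S X_S over the C(41, 5) = 749398 subsets S of size 5, where X_S = 1 if the K_5 on S is monochromatic.
For a fixed S, the K_5 on S has C(5, 2) = 10 edges. P[all 10 edges red] = (1/2)^10, and likewise for blue, so P[monochromatic] = 2·(1/2)^10 = 2^{1 − 10} = 1/512.
Summing: E[X] = C(41, 5) · 2^{1 − 10} = 749398 · 1/512 = 374699/256.
Numerically: E[X] ≈ 1463.668.

E[X] = C(41,5)·2^(1−C(5,2)) = 374699/256 ≈ 1463.668.


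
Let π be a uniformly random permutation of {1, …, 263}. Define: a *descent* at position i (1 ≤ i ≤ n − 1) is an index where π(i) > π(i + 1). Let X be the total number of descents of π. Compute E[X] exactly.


Write X = Σ X_I over i = 1, …, 262, with X_I the indicator of one descent.
There are 262 indicators.
For each fixed i, the pair (π(i), π(i+1)) is a uniformly random ordered pair of distinct values from {1, …, 263}; by symmetry P[π(i) > π(i+1)] = 1/2.
By linearity: E[X] = 262 · (1/2) = (263 − 1) · (1/2) = 131 ≈ 131.00000.

E[X] = 131 = 131.00000.


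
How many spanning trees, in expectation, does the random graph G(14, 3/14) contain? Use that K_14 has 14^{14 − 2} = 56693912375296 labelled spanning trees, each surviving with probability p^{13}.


K_14 has 14^{14 − 2} = 56693912375296 labelled spanning trees.
For each such spanning tree H, let X_H = 1 if all 13 edges of H are present in G. Then P[X_H = 1] = p^{13} = (3/14)^{13} = 1594323/793714773254144.
By linearity: E[X] = Σ_H E[X_H] = 56693912375296 · p^{13} = 56693912375296 · 1594323/793714773254144 = 1594323/14.
Numerically: E[X] ≈ 1.139e+05.

E[X] = 56693912375296 · (3/14)^{13} = 1594323/14 ≈ 1.139e+05.


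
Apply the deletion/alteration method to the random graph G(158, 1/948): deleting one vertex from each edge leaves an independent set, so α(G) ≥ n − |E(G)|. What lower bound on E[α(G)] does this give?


E[|E(G)|] = C(158, 2)·p = 12403 · (1/948) = 157/12.
E[α(G)] ≥ n − E[|E(G)|] = 158 − 157/12 = 1739/12.
Numerically: ≈ 144.91667.
(This is only a lower bound; the true E[α(G)] may be larger.)

E[α(G)] ≥ 1739/12 ≈ 144.91667.


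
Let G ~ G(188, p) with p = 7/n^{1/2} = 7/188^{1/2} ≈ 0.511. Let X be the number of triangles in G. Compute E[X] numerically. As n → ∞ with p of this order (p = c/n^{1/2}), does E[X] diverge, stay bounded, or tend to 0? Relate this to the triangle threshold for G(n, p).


Number of potential triangles: C(188, 3) = 1089836.
Each occurs with probability p³ ≈ (0.511)³ ≈ 1.33063e-01.
By linearity: E[X] = C(188, 3)·p³ ≈ 1089836 · 1.33063e-01 ≈ 145016.860.
Since α = 1/2 < 1, p = c/n^{1/2} ≫ 1/n is above the triangle threshold p ~ 1/n. Asymptotically E[X] ~ (c³/6)·n^{3(1−α)} = (7³/6)·n^{1.5} → ∞; triangles are abundant w.h.p.

E[X] ≈ 145016.860; in regime p = Θ(1/n^{1/2}) E[X] diverges (above the triangle threshold p ~ 1/n).


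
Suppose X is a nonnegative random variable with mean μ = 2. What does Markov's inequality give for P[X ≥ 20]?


μ = E[X] = 2, a = 20.
Markov: P[X ≥ 20] ≤ μ/a = (2)/20 = 1/10.
Numerically: ≈ 0.10000.
(Since a = 20 > μ = 2.00000, the bound 1/10 is < 1 and informative.)

P[X ≥ 20] ≤ 1/10 ≈ 0.10000.


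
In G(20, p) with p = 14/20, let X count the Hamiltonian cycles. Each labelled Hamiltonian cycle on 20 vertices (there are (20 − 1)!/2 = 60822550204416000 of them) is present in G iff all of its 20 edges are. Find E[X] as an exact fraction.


K_20 has (20 − 1)!/2 = 60822550204416000 labelled Hamiltonian cycles.
For each such Hamiltonian cycle H, let X_H = 1 if all 20 edges of H are present in G. Then P[X_H = 1] = p^{20} = (7/10)^{20} = 79792266297612001/100000000000000000000.
By linearity of expectation: E[X] = Σ_H E[X_H] = 60822550204416000 · p^{20} = 60822550204416000 · 79792266297612001/100000000000000000000 = 1184855742873690605203907421/24414062500000.
Numerically: E[X] ≈ 4.8532e+13.

E[X] = 60822550204416000 · (7/10)^{20} = 1184855742873690605203907421/24414062500000 ≈ 4.8532e+13.


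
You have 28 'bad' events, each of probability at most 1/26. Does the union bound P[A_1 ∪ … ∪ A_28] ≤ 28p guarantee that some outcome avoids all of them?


Union bound: P[∪_{i=1}^{28} A_i] ≤ Σ_i P[A_i] ≤ 28·p = 28·(1/26) = 14/13.
Numerically: 14/13 ≈ 1.0769.
Is 14/13 < 1? NO.
Since the bound 14/13 is ≥ 1, the union bound is uninformative here; it does NOT by itself certify existence.

28·p = 14/13 ≈ 1.0769; existence NOT certified by the union bound.


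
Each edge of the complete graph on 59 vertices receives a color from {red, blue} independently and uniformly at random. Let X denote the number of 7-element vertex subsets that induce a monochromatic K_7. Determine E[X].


Let X = Σ_S X_S over the C(59, 7) = 341149446 subsets S of size 7, where X_S = 1 if the K_7 on S is monochromatic.
For a fixed S, the K_7 on S has C(7, 2) = 21 edges. P[all 21 edges red] = (1/2)^21, and likewise for blue, so P[monochromatic] = 2·(1/2)^21 = 2^{1 − 21} = 1/1048576.
By linearity: E[X] = C(59, 7) · 2^{1 − 21} = 341149446 · 1/1048576 = 170574723/524288.
Numerically: E[X] ≈ 325.3455.

E[X] = C(59,7)·2^(1−C(7,2)) = 170574723/524288 ≈ 325.3455.


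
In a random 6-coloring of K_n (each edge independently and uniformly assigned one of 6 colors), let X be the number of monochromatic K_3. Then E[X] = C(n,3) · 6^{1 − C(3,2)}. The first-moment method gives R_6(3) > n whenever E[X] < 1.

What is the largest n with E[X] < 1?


We need C(n, 3) · 6^{1 − 3} < 1, i.e. C(n, 3) < 6^{3 − 1} = 36.
Check values of n near the boundary:
  n = 3: C(3, 3) = 1; 1 < 36? YES
  n = 4: C(4, 3) = 4; 4 < 36? YES
  n = 5: C(5, 3) = 10; 10 < 36? YES
  n = 6: C(6, 3) = 20; 20 < 36? YES
  n = 7: C(7, 3) = 35; 35 < 36? YES
  n = 8: C(8, 3) = 56; 56 < 36? NO
  n = 9: C(9, 3) = 84; 84 < 36? NO
The largest n with C(n, 3) < 36 is n = 7 (where E[X] = 35/36 ≈ 0.9722222). Hence R_6(3) > 7, i.e. R_6(3) ≥ 8.

Largest n = 7; hence R_6(3) > 7.


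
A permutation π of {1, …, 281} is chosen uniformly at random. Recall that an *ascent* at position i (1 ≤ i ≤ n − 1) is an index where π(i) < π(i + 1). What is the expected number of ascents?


Write X = Σ X_I over i = 1, …, 280, with X_I the indicator of one ascent.
There are 280 indicators.
For each fixed i, the pair (π(i), π(i+1)) is a uniformly random ordered pair of distinct values from {1, …, 281}; by symmetry P[π(i) < π(i+1)] = 1/2.
By linearity: E[X] = 280 · (1/2) = (281 − 1) · (1/2) = 140 ≈ 140.0000.

E[X] = 140 = 140.0000.


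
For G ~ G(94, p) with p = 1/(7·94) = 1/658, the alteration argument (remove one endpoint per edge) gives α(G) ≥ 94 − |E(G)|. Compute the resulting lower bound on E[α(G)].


E[|E(G)|] = C(94, 2)·p = 4371 · (1/658) = 93/14.
E[α(G)] ≥ n − E[|E(G)|] = 94 − 93/14 = 1223/14.
Numerically: ≈ 87.357143.
(This is only a lower bound; the true E[α(G)] may be larger.)

E[α(G)] ≥ 1223/14 ≈ 87.357143.


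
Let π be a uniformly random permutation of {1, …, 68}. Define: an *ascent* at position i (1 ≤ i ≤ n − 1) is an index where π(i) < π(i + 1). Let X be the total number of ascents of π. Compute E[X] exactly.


Write X = Σ X_I over i = 1, …, 67, with X_I the indicator of one ascent.
There are 67 indicators.
For each fixed i, the pair (π(i), π(i+1)) is a uniformly random ordered pair of distinct values from {1, …, 68}; by symmetry P[π(i) < π(i+1)] = 1/2.
By linearity: E[X] = 67 · (1/2) = (68 − 1) · (1/2) = 67/2 ≈ 33.500000.

E[X] = 67/2 = 33.500000.
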